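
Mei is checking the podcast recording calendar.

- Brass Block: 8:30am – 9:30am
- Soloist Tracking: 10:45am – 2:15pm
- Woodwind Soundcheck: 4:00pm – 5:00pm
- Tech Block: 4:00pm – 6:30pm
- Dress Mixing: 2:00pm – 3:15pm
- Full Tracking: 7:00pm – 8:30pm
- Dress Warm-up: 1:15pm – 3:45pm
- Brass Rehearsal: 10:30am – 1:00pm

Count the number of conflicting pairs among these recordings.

5

Sorted by start: Brass Block, Brass Rehearsal, Soloist Tracking, Dress Warm-up, Dress Mixing, Woodwind Soundcheck, Tech Block, Full Tracking.
Brass Rehearsal starts after Brass Block ends; Brass Block is clear from here.
Soloist Tracking starts before Brass Rehearsal ends → Brass Rehearsal and Soloist Tracking overlap.
Dress Warm-up starts after Brass Rehearsal ends; Brass Rehearsal is clear from here.
Dress Warm-up starts before Soloist Tracking ends → Soloist Tracking and Dress Warm-up overlap.
Dress Mixing starts before Soloist Tracking ends → Soloist Tracking and Dress Mixing overlap.
Woodwind Soundcheck starts after Soloist Tracking ends; Soloist Tracking is clear from here.
Dress Mixing starts before Dress Warm-up ends → Dress Warm-up and Dress Mixing overlap.
Woodwind Soundcheck starts after Dress Warm-up ends; Dress Warm-up is clear from here.
Woodwind Soundcheck starts after Dress Mixing ends; Dress Mixing is clear from here.
Tech Block starts before Woodwind Soundcheck ends → Woodwind Soundcheck and Tech Block overlap.
Full Tracking starts after Woodwind Soundcheck ends.
Full Tracking starts after Tech Block ends.
Overlapping pairs: Brass Rehearsal & Soloist Tracking, Dress Mixing & Dress Warm-up, Dress Mixing & Soloist Tracking, Dress Warm-up & Soloist Tracking, Tech Block & Woodwind Soundcheck — 5 in total.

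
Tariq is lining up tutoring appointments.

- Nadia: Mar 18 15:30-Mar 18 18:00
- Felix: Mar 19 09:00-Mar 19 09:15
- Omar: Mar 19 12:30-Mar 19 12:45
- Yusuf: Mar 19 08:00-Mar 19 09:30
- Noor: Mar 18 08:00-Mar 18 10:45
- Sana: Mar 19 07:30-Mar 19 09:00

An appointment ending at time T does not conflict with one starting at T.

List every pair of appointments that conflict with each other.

Felix & Yusuf, Sana & Yusuf

Sorted by start: Noor, Nadia, Sana, Yusuf, Felix, Omar.
Nadia starts after Noor ends, so nothing later overlaps Noor either.
Sana starts after Nadia ends, so nothing later overlaps Nadia either.
Yusuf starts before Sana ends → Sana and Yusuf overlap.
Felix starts exactly when Sana ends (back-to-back, no overlap), so nothing later overlaps Sana either.
Felix starts before Yusuf ends → Yusuf and Felix overlap.
Omar starts after Yusuf ends.
Omar starts after Felix ends.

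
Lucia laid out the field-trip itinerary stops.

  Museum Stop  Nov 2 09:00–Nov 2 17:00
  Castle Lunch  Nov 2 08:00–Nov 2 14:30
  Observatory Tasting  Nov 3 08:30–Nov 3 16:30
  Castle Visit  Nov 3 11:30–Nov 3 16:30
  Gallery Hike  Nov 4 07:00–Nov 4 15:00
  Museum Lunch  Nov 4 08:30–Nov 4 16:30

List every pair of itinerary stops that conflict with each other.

Castle Lunch & Museum Stop, Castle Visit & Observatory Tasting, Gallery Hike & Museum Lunch

Check each pair: they overlap iff neither finishes before the other starts.
Sorted by start: Castle Lunch, Museum Stop, Observatory Tasting, Castle Visit, Gallery Hike, Museum Lunch.
Museum Stop starts before Castle Lunch ends → Castle Lunch and Museum Stop overlap.
Observatory Tasting starts after Castle Lunch ends — done with Castle Lunch.
Observatory Tasting starts after Museum Stop ends — done with Museum Stop.
Castle Visit starts before Observatory Tasting ends → Observatory Tasting and Castle Visit overlap.
Gallery Hike starts after Observatory Tasting ends — done with Observatory Tasting.
Gallery Hike starts after Castle Visit ends — done with Castle Visit.
Museum Lunch starts before Gallery Hike ends → Gallery Hike and Museum Lunch overlap.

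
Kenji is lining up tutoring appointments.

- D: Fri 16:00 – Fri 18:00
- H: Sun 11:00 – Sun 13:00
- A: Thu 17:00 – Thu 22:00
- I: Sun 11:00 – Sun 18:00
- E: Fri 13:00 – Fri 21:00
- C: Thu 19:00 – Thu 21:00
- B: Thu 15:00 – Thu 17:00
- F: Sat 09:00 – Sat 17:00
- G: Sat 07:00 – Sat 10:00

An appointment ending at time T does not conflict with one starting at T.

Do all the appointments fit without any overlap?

No

Sorted by start: B, A, C, E, D, G, F, H, I.
A starts exactly when B ends (back-to-back, no overlap) — done with B.
C starts before A ends → A and C overlap.
That's a conflict, so the schedule is not conflict-free.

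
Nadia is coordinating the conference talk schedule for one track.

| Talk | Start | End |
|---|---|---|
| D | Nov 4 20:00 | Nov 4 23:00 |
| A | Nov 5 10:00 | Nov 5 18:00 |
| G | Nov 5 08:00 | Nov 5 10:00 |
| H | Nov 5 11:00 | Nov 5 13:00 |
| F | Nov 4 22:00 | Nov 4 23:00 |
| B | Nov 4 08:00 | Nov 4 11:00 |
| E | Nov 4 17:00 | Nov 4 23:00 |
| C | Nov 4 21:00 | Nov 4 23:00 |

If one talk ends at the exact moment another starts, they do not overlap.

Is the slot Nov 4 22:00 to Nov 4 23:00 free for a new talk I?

No — it overlaps C, D, E, F

B: ends Nov 4 11:00 at or before I starts Nov 4 22:00 → clear.
E: starts Nov 4 17:00 before I ends Nov 4 23:00, and ends Nov 4 23:00 after I starts Nov 4 22:00 → overlap.
D: starts Nov 4 20:00 before I ends Nov 4 23:00, and ends Nov 4 23:00 after I starts Nov 4 22:00 → overlap.
C: starts Nov 4 21:00 before I ends Nov 4 23:00, and ends Nov 4 23:00 after I starts Nov 4 22:00 → overlap.
F: starts Nov 4 22:00 before I ends Nov 4 23:00, and ends Nov 4 23:00 after I starts Nov 4 22:00 → overlap.
G: starts Nov 5 08:00 at or after I ends Nov 4 23:00 → clear.
A: starts Nov 5 10:00 at or after I ends Nov 4 23:00 → clear.
H: starts Nov 5 11:00 at or after I ends Nov 4 23:00 → clear.
I overlaps C, D, E, F.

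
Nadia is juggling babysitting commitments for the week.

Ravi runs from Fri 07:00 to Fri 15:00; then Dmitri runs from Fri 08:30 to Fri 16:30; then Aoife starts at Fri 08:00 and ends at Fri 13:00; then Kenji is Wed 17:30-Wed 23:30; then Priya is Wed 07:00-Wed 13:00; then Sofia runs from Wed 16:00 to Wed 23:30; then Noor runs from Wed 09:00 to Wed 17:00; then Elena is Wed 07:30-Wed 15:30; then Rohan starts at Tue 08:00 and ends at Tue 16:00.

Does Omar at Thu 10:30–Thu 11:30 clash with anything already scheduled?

No — it doesn't clash with anything

Rohan: ends Tue 16:00 at or before Omar starts Thu 10:30 → clear.
Priya: ends Wed 13:00 at or before Omar starts Thu 10:30 → clear.
Elena: ends Wed 15:30 at or before Omar starts Thu 10:30 → clear.
Noor: ends Wed 17:00 at or before Omar starts Thu 10:30 → clear.
Sofia: ends Wed 23:30 at or before Omar starts Thu 10:30 → clear.
Kenji: ends Wed 23:30 at or before Omar starts Thu 10:30 → clear.
Ravi: starts Fri 07:00 at or after Omar ends Thu 11:30 → clear.
Aoife: starts Fri 08:00 at or after Omar ends Thu 11:30 → clear.
Dmitri: starts Fri 08:30 at or after Omar ends Thu 11:30 → clear.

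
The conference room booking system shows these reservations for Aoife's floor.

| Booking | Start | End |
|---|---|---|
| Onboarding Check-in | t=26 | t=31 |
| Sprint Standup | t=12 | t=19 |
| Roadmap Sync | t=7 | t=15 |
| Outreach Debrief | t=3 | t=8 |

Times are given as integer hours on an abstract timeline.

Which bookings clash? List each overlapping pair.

Outreach Debrief & Roadmap Sync, Roadmap Sync & Sprint Standup

Sorted by start: Outreach Debrief, Roadmap Sync, Sprint Standup, Onboarding Check-in.
Roadmap Sync starts before Outreach Debrief ends → Outreach Debrief and Roadmap Sync overlap.
Sprint Standup starts after Outreach Debrief ends — done with Outreach Debrief.
Sprint Standup starts before Roadmap Sync ends → Roadmap Sync and Sprint Standup overlap.
Onboarding Check-in starts after Roadmap Sync ends.
Onboarding Check-in starts after Sprint Standup ends.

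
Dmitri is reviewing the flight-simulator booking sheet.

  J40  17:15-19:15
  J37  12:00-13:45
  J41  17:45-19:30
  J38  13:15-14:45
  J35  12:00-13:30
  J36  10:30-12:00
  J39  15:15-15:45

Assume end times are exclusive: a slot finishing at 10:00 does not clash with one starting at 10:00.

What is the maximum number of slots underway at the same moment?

Sweep the timeline, counting +1 at each start and −1 at each end (ends before starts at a tie):
10:30 start J36 → 1
12:00 end J36 → 0
12:00 start J35 → 1
12:00 start J37 → 2
13:15 start J38 → 3
13:30 end J35 → 2
13:45 end J37 → 1
14:45 end J38 → 0
15:15 start J39 → 1
15:45 end J39 → 0
17:15 start J40 → 1
17:45 start J41 → 2
19:15 end J40 → 1
19:30 end J41 → 0
Peak is 3, at 13:15 (J35, J37, J38).

3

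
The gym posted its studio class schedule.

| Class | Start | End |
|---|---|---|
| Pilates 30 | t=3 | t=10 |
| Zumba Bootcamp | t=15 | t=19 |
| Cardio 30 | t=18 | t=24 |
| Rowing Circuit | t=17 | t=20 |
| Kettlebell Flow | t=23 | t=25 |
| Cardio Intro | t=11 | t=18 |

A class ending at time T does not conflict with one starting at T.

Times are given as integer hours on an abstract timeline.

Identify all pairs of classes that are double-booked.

Sorted by start: Pilates 30, Cardio Intro, Zumba Bootcamp, Rowing Circuit, Cardio 30, Kettlebell Flow.
Cardio Intro starts after Pilates 30 ends; Pilates 30 is clear from here.
Zumba Bootcamp starts before Cardio Intro ends → Cardio Intro and Zumba Bootcamp overlap.
Rowing Circuit starts before Cardio Intro ends → Cardio Intro and Rowing Circuit overlap.
Cardio 30 starts exactly when Cardio Intro ends (back-to-back, no overlap); Cardio Intro is clear from here.
Rowing Circuit starts before Zumba Bootcamp ends → Zumba Bootcamp and Rowing Circuit overlap.
Cardio 30 starts before Zumba Bootcamp ends → Zumba Bootcamp and Cardio 30 overlap.
Kettlebell Flow starts after Zumba Bootcamp ends.
Cardio 30 starts before Rowing Circuit ends → Rowing Circuit and Cardio 30 overlap.
Kettlebell Flow starts after Rowing Circuit ends.
Kettlebell Flow starts before Cardio 30 ends → Cardio 30 and Kettlebell Flow overlap.

Cardio 30 & Kettlebell Flow, Cardio 30 & Rowing Circuit, Cardio 30 & Zumba Bootcamp, Cardio Intro & Rowing Circuit, Cardio Intro & Zumba Bootcamp, Rowing Circuit & Zumba Bootcamp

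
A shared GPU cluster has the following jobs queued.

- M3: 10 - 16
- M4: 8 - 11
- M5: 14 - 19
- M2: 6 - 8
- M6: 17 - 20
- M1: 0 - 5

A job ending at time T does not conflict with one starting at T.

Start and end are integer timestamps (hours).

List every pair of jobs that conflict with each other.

M3 & M4, M3 & M5, M5 & M6

Sorted by start: M1, M2, M4, M3, M5, M6.
M2 starts after M1 ends, so nothing later overlaps M1 either.
M4 starts exactly when M2 ends (back-to-back, no overlap), so nothing later overlaps M2 either.
M3 starts before M4 ends → M4 and M3 overlap.
M5 starts after M4 ends, so nothing later overlaps M4 either.
M5 starts before M3 ends → M3 and M5 overlap.
M6 starts after M3 ends.
M6 starts before M5 ends → M5 and M6 overlap.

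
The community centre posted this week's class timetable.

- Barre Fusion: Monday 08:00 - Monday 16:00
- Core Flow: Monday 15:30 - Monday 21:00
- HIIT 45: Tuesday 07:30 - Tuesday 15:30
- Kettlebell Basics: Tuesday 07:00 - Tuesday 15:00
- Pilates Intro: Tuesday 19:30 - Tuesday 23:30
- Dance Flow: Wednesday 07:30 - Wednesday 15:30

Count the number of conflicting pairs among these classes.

Sorted by start: Barre Fusion, Core Flow, Kettlebell Basics, HIIT 45, Pilates Intro, Dance Flow.
Core Flow starts before Barre Fusion ends → Barre Fusion and Core Flow overlap.
Kettlebell Basics starts after Barre Fusion ends; Barre Fusion is clear from here.
Kettlebell Basics starts after Core Flow ends; Core Flow is clear from here.
HIIT 45 starts before Kettlebell Basics ends → Kettlebell Basics and HIIT 45 overlap.
Pilates Intro starts after Kettlebell Basics ends; Kettlebell Basics is clear from here.
Pilates Intro starts after HIIT 45 ends; HIIT 45 is clear from here.
Dance Flow starts after Pilates Intro ends.
Overlapping pairs: Barre Fusion & Core Flow, HIIT 45 & Kettlebell Basics — 2 in total.

2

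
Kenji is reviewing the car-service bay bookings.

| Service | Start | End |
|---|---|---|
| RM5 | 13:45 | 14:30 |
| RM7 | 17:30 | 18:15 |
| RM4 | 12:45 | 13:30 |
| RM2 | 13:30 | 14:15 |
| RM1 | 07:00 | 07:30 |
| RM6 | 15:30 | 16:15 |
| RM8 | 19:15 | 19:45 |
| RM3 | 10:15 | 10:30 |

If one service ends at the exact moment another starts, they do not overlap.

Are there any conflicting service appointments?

Two intervals overlap when each starts before the other ends.
Sorted by start: RM1, RM3, RM4, RM2, RM5, RM6, RM7, RM8.
RM3 starts after RM1 ends — done with RM1.
RM4 starts after RM3 ends — done with RM3.
RM2 starts exactly when RM4 ends (back-to-back, no overlap) — done with RM4.
RM5 starts before RM2 ends → RM2 and RM5 overlap.
That's a conflict, so the schedule is not conflict-free.

Yes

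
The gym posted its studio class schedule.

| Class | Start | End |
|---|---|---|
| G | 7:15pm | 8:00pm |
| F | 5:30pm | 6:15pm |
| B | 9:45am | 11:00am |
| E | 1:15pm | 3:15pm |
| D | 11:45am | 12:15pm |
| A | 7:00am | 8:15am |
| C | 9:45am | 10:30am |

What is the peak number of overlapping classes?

Sweep the timeline, counting +1 at each start and −1 at each end (ends before starts at a tie):
7:00am start A → 1
8:15am end A → 0
9:45am start B → 1
9:45am start C → 2
10:30am end C → 1
11:00am end B → 0
11:45am start D → 1
12:15pm end D → 0
1:15pm start E → 1
3:15pm end E → 0
5:30pm start F → 1
6:15pm end F → 0
7:15pm start G → 1
8:00pm end G → 0
Peak is 2, at 9:45am (B, C).

2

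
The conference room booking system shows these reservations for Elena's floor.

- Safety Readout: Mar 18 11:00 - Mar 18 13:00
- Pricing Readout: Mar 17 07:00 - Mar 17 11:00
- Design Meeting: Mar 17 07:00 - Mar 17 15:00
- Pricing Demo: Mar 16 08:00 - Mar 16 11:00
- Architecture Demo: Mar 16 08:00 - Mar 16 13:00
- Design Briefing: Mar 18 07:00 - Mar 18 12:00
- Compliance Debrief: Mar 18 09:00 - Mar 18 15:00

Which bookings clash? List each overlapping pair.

Architecture Demo & Pricing Demo, Compliance Debrief & Design Briefing, Compliance Debrief & Safety Readout, Design Briefing & Safety Readout, Design Meeting & Pricing Readout

Check each pair: they overlap iff neither finishes before the other starts.
Sorted by start: Pricing Demo, Architecture Demo, Design Meeting, Pricing Readout, Design Briefing, Compliance Debrief, Safety Readout.
Architecture Demo starts before Pricing Demo ends → Pricing Demo and Architecture Demo overlap.
Design Meeting starts after Pricing Demo ends, so nothing later overlaps Pricing Demo either.
Design Meeting starts after Architecture Demo ends, so nothing later overlaps Architecture Demo either.
Pricing Readout starts before Design Meeting ends → Design Meeting and Pricing Readout overlap.
Design Briefing starts after Design Meeting ends, so nothing later overlaps Design Meeting either.
Design Briefing starts after Pricing Readout ends, so nothing later overlaps Pricing Readout either.
Compliance Debrief starts before Design Briefing ends → Design Briefing and Compliance Debrief overlap.
Safety Readout starts before Design Briefing ends → Design Briefing and Safety Readout overlap.
Safety Readout starts before Compliance Debrief ends → Compliance Debrief and Safety Readout overlap.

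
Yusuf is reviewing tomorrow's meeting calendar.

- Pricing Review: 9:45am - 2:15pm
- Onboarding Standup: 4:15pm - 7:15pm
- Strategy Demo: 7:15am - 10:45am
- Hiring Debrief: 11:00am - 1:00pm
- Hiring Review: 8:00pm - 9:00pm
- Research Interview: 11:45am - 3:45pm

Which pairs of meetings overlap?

Sorted by start: Strategy Demo, Pricing Review, Hiring Debrief, Research Interview, Onboarding Standup, Hiring Review.
Pricing Review starts before Strategy Demo ends → Strategy Demo and Pricing Review overlap.
Hiring Debrief starts after Strategy Demo ends; Strategy Demo is clear from here.
Hiring Debrief starts before Pricing Review ends → Pricing Review and Hiring Debrief overlap.
Research Interview starts before Pricing Review ends → Pricing Review and Research Interview overlap.
Onboarding Standup starts after Pricing Review ends; Pricing Review is clear from here.
Research Interview starts before Hiring Debrief ends → Hiring Debrief and Research Interview overlap.
Onboarding Standup starts after Hiring Debrief ends; Hiring Debrief is clear from here.
Onboarding Standup starts after Research Interview ends; Research Interview is clear from here.
Hiring Review starts after Onboarding Standup ends.

Hiring Debrief & Pricing Review, Hiring Debrief & Research Interview, Pricing Review & Research Interview, Pricing Review & Strategy Demo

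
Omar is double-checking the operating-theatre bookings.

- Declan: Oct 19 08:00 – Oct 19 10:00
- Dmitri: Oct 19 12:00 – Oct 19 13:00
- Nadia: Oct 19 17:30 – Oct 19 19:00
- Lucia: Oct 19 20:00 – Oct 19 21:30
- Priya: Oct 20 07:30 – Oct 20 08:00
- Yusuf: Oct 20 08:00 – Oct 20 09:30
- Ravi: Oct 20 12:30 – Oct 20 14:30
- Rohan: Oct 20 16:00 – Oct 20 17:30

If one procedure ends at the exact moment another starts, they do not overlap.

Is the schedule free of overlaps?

Sorted by start: Declan, Dmitri, Nadia, Lucia, Priya, Yusuf, Ravi, Rohan.
Dmitri starts after Declan ends, so Declan has no further overlaps.
Nadia starts after Dmitri ends, so Dmitri has no further overlaps.
Lucia starts after Nadia ends, so Nadia has no further overlaps.
Priya starts after Lucia ends, so Lucia has no further overlaps.
Yusuf starts exactly when Priya ends (back-to-back, no overlap), so Priya has no further overlaps.
Ravi starts after Yusuf ends, so Yusuf has no further overlaps.
Rohan starts after Ravi ends.
Every pair is clear; the schedule has no overlaps.

Yes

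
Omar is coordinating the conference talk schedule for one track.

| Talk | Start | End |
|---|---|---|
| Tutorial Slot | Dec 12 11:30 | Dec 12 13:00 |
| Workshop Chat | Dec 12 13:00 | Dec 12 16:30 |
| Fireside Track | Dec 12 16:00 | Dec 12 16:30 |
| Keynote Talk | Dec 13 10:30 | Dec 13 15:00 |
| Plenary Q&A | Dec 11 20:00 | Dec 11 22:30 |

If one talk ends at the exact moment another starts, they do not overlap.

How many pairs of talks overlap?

1

Two intervals overlap when each starts before the other ends.
Sorted by start: Plenary Q&A, Tutorial Slot, Workshop Chat, Fireside Track, Keynote Talk.
Tutorial Slot starts after Plenary Q&A ends, so nothing later overlaps Plenary Q&A either.
Workshop Chat starts exactly when Tutorial Slot ends (back-to-back, no overlap), so nothing later overlaps Tutorial Slot either.
Fireside Track starts before Workshop Chat ends → Workshop Chat and Fireside Track overlap.
Keynote Talk starts after Workshop Chat ends.
Keynote Talk starts after Fireside Track ends.
Overlapping pairs: Fireside Track & Workshop Chat — 1 in total.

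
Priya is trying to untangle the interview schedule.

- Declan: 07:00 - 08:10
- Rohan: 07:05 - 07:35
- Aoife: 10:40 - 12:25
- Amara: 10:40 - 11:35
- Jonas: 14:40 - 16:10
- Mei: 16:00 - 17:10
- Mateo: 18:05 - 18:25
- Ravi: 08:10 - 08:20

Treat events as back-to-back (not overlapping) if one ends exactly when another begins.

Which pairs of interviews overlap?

Sorted by start: Declan, Rohan, Ravi, Aoife, Amara, Jonas, Mei, Mateo.
Rohan starts before Declan ends → Declan and Rohan overlap.
Ravi starts exactly when Declan ends (back-to-back, no overlap), so Declan has no further overlaps.
Ravi starts after Rohan ends, so Rohan has no further overlaps.
Aoife starts after Ravi ends, so Ravi has no further overlaps.
Amara starts before Aoife ends → Aoife and Amara overlap.
Jonas starts after Aoife ends, so Aoife has no further overlaps.
Jonas starts after Amara ends, so Amara has no further overlaps.
Mei starts before Jonas ends → Jonas and Mei overlap.
Mateo starts after Jonas ends.
Mateo starts after Mei ends.

Amara & Aoife, Declan & Rohan, Jonas & Mei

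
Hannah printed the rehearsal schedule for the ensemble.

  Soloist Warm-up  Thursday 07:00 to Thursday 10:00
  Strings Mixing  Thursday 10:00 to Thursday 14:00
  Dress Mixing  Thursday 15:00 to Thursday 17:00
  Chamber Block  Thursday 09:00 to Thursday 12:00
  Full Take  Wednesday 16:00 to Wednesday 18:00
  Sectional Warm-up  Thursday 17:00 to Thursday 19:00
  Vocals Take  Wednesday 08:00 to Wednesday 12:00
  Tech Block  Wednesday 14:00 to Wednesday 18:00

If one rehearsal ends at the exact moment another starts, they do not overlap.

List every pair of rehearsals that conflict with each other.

Chamber Block & Soloist Warm-up, Chamber Block & Strings Mixing, Full Take & Tech Block

Sorted by start: Vocals Take, Tech Block, Full Take, Soloist Warm-up, Chamber Block, Strings Mixing, Dress Mixing, Sectional Warm-up.
Tech Block starts after Vocals Take ends, so nothing later overlaps Vocals Take either.
Full Take starts before Tech Block ends → Tech Block and Full Take overlap.
Soloist Warm-up starts after Tech Block ends, so nothing later overlaps Tech Block either.
Soloist Warm-up starts after Full Take ends, so nothing later overlaps Full Take either.
Chamber Block starts before Soloist Warm-up ends → Soloist Warm-up and Chamber Block overlap.
Strings Mixing starts exactly when Soloist Warm-up ends (back-to-back, no overlap), so nothing later overlaps Soloist Warm-up either.
Strings Mixing starts before Chamber Block ends → Chamber Block and Strings Mixing overlap.
Dress Mixing starts after Chamber Block ends, so nothing later overlaps Chamber Block either.
Dress Mixing starts after Strings Mixing ends, so nothing later overlaps Strings Mixing either.
Sectional Warm-up starts exactly when Dress Mixing ends (back-to-back, no overlap).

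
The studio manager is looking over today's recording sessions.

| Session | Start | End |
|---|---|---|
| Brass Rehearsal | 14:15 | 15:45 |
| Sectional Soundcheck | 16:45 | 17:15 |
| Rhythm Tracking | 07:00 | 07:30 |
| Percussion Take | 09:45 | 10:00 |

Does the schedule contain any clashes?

No

Sorted by start: Rhythm Tracking, Percussion Take, Brass Rehearsal, Sectional Soundcheck.
Percussion Take starts after Rhythm Tracking ends, so nothing later overlaps Rhythm Tracking either.
Brass Rehearsal starts after Percussion Take ends, so nothing later overlaps Percussion Take either.
Sectional Soundcheck starts after Brass Rehearsal ends.
Every pair is clear; the schedule has no overlaps.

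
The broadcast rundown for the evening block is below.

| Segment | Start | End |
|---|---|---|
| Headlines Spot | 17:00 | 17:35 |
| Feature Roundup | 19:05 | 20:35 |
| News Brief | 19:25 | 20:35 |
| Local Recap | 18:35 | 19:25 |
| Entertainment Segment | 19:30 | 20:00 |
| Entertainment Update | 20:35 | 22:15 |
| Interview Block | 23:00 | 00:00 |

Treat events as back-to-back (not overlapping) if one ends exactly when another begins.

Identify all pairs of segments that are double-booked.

Entertainment Segment & Feature Roundup, Entertainment Segment & News Brief, Feature Roundup & Local Recap, Feature Roundup & News Brief

Sorted by start: Headlines Spot, Local Recap, Feature Roundup, News Brief, Entertainment Segment, Entertainment Update, Interview Block.
Local Recap starts after Headlines Spot ends, so nothing later overlaps Headlines Spot either.
Feature Roundup starts before Local Recap ends → Local Recap and Feature Roundup overlap.
News Brief starts exactly when Local Recap ends (back-to-back, no overlap), so nothing later overlaps Local Recap either.
News Brief starts before Feature Roundup ends → Feature Roundup and News Brief overlap.
Entertainment Segment starts before Feature Roundup ends → Feature Roundup and Entertainment Segment overlap.
Entertainment Update starts exactly when Feature Roundup ends (back-to-back, no overlap), so nothing later overlaps Feature Roundup either.
Entertainment Segment starts before News Brief ends → News Brief and Entertainment Segment overlap.
Entertainment Update starts exactly when News Brief ends (back-to-back, no overlap), so nothing later overlaps News Brief either.
Entertainment Update starts after Entertainment Segment ends, so nothing later overlaps Entertainment Segment either.
Interview Block starts after Entertainment Update ends.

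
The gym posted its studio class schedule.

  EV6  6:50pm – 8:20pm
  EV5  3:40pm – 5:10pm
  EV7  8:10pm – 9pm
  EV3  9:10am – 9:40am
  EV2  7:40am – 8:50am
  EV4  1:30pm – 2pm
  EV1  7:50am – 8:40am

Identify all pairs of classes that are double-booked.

EV1 & EV2, EV6 & EV7

Sorted by start: EV2, EV1, EV3, EV4, EV5, EV6, EV7.
EV1 starts before EV2 ends → EV2 and EV1 overlap.
EV3 starts after EV2 ends, so EV2 has no further overlaps.
EV3 starts after EV1 ends, so EV1 has no further overlaps.
EV4 starts after EV3 ends, so EV3 has no further overlaps.
EV5 starts after EV4 ends, so EV4 has no further overlaps.
EV6 starts after EV5 ends, so EV5 has no further overlaps.
EV7 starts before EV6 ends → EV6 and EV7 overlap.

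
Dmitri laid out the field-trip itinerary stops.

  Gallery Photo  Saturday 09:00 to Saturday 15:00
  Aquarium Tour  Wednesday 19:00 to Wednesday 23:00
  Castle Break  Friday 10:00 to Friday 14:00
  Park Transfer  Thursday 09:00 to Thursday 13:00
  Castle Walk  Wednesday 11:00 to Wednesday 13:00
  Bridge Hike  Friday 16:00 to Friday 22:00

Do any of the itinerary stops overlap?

Sorted by start: Castle Walk, Aquarium Tour, Park Transfer, Castle Break, Bridge Hike, Gallery Photo.
Aquarium Tour starts after Castle Walk ends, so nothing later overlaps Castle Walk either.
Park Transfer starts after Aquarium Tour ends, so nothing later overlaps Aquarium Tour either.
Castle Break starts after Park Transfer ends, so nothing later overlaps Park Transfer either.
Bridge Hike starts after Castle Break ends, so nothing later overlaps Castle Break either.
Gallery Photo starts after Bridge Hike ends.
Every pair is clear; the schedule has no overlaps.

No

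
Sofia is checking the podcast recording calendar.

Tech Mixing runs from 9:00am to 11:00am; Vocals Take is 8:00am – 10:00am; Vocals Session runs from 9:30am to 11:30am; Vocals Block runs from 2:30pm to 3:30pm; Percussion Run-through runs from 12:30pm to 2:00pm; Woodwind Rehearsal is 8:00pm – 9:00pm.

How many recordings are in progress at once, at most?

Sweep the timeline, counting +1 at each start and −1 at each end (ends before starts at a tie):
8:00am start Vocals Take → 1
9:00am start Tech Mixing → 2
9:30am start Vocals Session → 3
10:00am end Vocals Take → 2
11:00am end Tech Mixing → 1
11:30am end Vocals Session → 0
12:30pm start Percussion Run-through → 1
2:00pm end Percussion Run-through → 0
2:30pm start Vocals Block → 1
3:30pm end Vocals Block → 0
8:00pm start Woodwind Rehearsal → 1
9:00pm end Woodwind Rehearsal → 0
Peak is 3, at 9:30am (Tech Mixing, Vocals Session, Vocals Take).

3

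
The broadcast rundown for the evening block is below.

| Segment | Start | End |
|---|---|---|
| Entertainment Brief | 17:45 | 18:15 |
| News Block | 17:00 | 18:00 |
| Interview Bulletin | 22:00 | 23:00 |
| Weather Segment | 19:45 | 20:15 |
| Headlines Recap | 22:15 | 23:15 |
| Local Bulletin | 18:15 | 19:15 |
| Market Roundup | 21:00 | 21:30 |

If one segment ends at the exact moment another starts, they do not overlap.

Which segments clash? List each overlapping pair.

Two intervals overlap when each starts before the other ends.
Sorted by start: News Block, Entertainment Brief, Local Bulletin, Weather Segment, Market Roundup, Interview Bulletin, Headlines Recap.
Entertainment Brief starts before News Block ends → News Block and Entertainment Brief overlap.
Local Bulletin starts after News Block ends, so nothing later overlaps News Block either.
Local Bulletin starts exactly when Entertainment Brief ends (back-to-back, no overlap), so nothing later overlaps Entertainment Brief either.
Weather Segment starts after Local Bulletin ends, so nothing later overlaps Local Bulletin either.
Market Roundup starts after Weather Segment ends, so nothing later overlaps Weather Segment either.
Interview Bulletin starts after Market Roundup ends, so nothing later overlaps Market Roundup either.
Headlines Recap starts before Interview Bulletin ends → Interview Bulletin and Headlines Recap overlap.

Entertainment Brief & News Block, Headlines Recap & Interview Bulletin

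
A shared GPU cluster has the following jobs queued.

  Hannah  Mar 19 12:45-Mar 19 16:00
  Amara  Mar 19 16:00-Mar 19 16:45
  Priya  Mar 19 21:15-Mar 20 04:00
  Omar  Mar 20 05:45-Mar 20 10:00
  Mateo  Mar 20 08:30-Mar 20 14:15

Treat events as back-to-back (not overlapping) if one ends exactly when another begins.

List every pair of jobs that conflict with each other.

Mateo & Omar

Check each pair: they overlap iff neither finishes before the other starts.
Sorted by start: Hannah, Amara, Priya, Omar, Mateo.
Amara starts exactly when Hannah ends (back-to-back, no overlap), so nothing later overlaps Hannah either.
Priya starts after Amara ends, so nothing later overlaps Amara either.
Omar starts after Priya ends, so nothing later overlaps Priya either.
Mateo starts before Omar ends → Omar and Mateo overlap.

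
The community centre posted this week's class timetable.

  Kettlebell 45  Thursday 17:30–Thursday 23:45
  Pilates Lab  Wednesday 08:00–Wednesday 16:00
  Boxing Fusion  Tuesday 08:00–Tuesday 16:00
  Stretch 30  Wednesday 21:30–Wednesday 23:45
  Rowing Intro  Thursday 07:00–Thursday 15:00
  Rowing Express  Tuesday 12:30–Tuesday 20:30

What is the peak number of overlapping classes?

Sort all start/end points and keep a running count:
Tuesday 08:00 start Boxing Fusion → 1
Tuesday 12:30 start Rowing Express → 2
Tuesday 16:00 end Boxing Fusion → 1
Tuesday 20:30 end Rowing Express → 0
Wednesday 08:00 start Pilates Lab → 1
Wednesday 16:00 end Pilates Lab → 0
Wednesday 21:30 start Stretch 30 → 1
Wednesday 23:45 end Stretch 30 → 0
Thursday 07:00 start Rowing Intro → 1
Thursday 15:00 end Rowing Intro → 0
Thursday 17:30 start Kettlebell 45 → 1
Thursday 23:45 end Kettlebell 45 → 0
Peak is 2, at Tuesday 12:30 (Boxing Fusion, Rowing Express).

2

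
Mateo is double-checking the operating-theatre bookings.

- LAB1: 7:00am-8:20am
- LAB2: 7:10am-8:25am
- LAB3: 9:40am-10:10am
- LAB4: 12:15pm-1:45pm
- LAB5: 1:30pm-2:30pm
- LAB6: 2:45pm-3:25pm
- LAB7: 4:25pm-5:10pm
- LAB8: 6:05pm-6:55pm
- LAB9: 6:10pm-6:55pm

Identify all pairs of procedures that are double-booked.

LAB1 & LAB2, LAB4 & LAB5, LAB8 & LAB9

Check each pair: they overlap iff neither finishes before the other starts.
Sorted by start: LAB1, LAB2, LAB3, LAB4, LAB5, LAB6, LAB7, LAB8, LAB9.
LAB2 starts before LAB1 ends → LAB1 and LAB2 overlap.
LAB3 starts after LAB1 ends; LAB1 is clear from here.
LAB3 starts after LAB2 ends; LAB2 is clear from here.
LAB4 starts after LAB3 ends; LAB3 is clear from here.
LAB5 starts before LAB4 ends → LAB4 and LAB5 overlap.
LAB6 starts after LAB4 ends; LAB4 is clear from here.
LAB6 starts after LAB5 ends; LAB5 is clear from here.
LAB7 starts after LAB6 ends; LAB6 is clear from here.
LAB8 starts after LAB7 ends; LAB7 is clear from here.
LAB9 starts before LAB8 ends → LAB8 and LAB9 overlap.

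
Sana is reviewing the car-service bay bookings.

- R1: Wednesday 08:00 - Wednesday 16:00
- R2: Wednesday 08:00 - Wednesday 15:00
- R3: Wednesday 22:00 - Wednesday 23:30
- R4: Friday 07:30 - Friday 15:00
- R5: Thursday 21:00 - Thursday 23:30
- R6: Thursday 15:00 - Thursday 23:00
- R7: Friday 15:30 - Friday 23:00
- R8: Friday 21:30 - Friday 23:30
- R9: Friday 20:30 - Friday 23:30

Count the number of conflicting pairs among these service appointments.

Sorted by start: R1, R2, R3, R6, R5, R4, R7, R9, R8.
R2 starts before R1 ends → R1 and R2 overlap.
R3 starts after R1 ends; R1 is clear from here.
R3 starts after R2 ends; R2 is clear from here.
R6 starts after R3 ends; R3 is clear from here.
R5 starts before R6 ends → R6 and R5 overlap.
R4 starts after R6 ends; R6 is clear from here.
R4 starts after R5 ends; R5 is clear from here.
R7 starts after R4 ends; R4 is clear from here.
R9 starts before R7 ends → R7 and R9 overlap.
R8 starts before R7 ends → R7 and R8 overlap.
R8 starts before R9 ends → R9 and R8 overlap.
Overlapping pairs: R1 & R2, R5 & R6, R7 & R8, R7 & R9, R8 & R9 — 5 in total.

5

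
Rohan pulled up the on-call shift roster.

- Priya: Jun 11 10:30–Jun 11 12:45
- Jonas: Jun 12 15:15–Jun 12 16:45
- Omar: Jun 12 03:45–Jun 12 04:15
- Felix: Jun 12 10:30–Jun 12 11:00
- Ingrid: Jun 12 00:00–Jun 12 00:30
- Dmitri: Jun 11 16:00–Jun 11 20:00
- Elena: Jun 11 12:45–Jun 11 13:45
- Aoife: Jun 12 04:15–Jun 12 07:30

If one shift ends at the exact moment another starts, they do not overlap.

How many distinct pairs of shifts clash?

0

Sorted by start: Priya, Elena, Dmitri, Ingrid, Omar, Aoife, Felix, Jonas.
Elena starts exactly when Priya ends (back-to-back, no overlap), so Priya has no further overlaps.
Dmitri starts after Elena ends, so Elena has no further overlaps.
Ingrid starts after Dmitri ends, so Dmitri has no further overlaps.
Omar starts after Ingrid ends, so Ingrid has no further overlaps.
Aoife starts exactly when Omar ends (back-to-back, no overlap), so Omar has no further overlaps.
Felix starts after Aoife ends, so Aoife has no further overlaps.
Jonas starts after Felix ends.
No pair overlaps.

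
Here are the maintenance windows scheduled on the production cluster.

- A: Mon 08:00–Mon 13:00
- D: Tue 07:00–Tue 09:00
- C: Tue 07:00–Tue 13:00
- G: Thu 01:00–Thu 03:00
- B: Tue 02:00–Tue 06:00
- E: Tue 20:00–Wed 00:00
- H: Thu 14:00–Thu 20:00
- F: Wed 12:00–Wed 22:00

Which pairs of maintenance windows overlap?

C & D

Sorted by start: A, B, C, D, E, F, G, H.
B starts after A ends, so A has no further overlaps.
C starts after B ends, so B has no further overlaps.
D starts before C ends → C and D overlap.
E starts after C ends, so C has no further overlaps.
E starts after D ends, so D has no further overlaps.
F starts after E ends, so E has no further overlaps.
G starts after F ends, so F has no further overlaps.
H starts after G ends.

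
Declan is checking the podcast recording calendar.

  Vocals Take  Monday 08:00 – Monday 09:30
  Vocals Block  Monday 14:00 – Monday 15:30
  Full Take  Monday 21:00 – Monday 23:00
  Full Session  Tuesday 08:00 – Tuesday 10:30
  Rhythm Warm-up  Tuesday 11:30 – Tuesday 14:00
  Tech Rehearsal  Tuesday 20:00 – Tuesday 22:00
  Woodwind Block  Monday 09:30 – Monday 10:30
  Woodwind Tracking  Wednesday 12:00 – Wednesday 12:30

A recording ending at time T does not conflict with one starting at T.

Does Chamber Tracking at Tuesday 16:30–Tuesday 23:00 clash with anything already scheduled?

Vocals Take: ends Monday 09:30 at or before Chamber Tracking starts Tuesday 16:30 → clear.
Woodwind Block: ends Monday 10:30 at or before Chamber Tracking starts Tuesday 16:30 → clear.
Vocals Block: ends Monday 15:30 at or before Chamber Tracking starts Tuesday 16:30 → clear.
Full Take: ends Monday 23:00 at or before Chamber Tracking starts Tuesday 16:30 → clear.
Full Session: ends Tuesday 10:30 at or before Chamber Tracking starts Tuesday 16:30 → clear.
Rhythm Warm-up: ends Tuesday 14:00 at or before Chamber Tracking starts Tuesday 16:30 → clear.
Tech Rehearsal: starts Tuesday 20:00 before Chamber Tracking ends Tuesday 23:00, and ends Tuesday 22:00 after Chamber Tracking starts Tuesday 16:30 → overlap.
Woodwind Tracking: starts Wednesday 12:00 at or after Chamber Tracking ends Tuesday 23:00 → clear.
Chamber Tracking overlaps Tech Rehearsal.

Yes — it overlaps Tech Rehearsal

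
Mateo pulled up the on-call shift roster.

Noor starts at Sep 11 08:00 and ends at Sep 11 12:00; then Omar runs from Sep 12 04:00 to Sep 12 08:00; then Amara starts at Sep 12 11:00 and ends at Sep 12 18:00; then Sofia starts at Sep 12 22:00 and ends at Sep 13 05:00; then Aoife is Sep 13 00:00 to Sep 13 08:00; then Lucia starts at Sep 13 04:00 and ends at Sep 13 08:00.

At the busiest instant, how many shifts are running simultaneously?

3

Walk through starts and ends in time order (an end at T is processed before a start at T):
Sep 11 08:00 start Noor → 1
Sep 11 12:00 end Noor → 0
Sep 12 04:00 start Omar → 1
Sep 12 08:00 end Omar → 0
Sep 12 11:00 start Amara → 1
Sep 12 18:00 end Amara → 0
Sep 12 22:00 start Sofia → 1
Sep 13 00:00 start Aoife → 2
Sep 13 04:00 start Lucia → 3
Sep 13 05:00 end Sofia → 2
Sep 13 08:00 end Aoife → 1
Sep 13 08:00 end Lucia → 0
Peak is 3, at Sep 13 04:00 (Aoife, Lucia, Sofia).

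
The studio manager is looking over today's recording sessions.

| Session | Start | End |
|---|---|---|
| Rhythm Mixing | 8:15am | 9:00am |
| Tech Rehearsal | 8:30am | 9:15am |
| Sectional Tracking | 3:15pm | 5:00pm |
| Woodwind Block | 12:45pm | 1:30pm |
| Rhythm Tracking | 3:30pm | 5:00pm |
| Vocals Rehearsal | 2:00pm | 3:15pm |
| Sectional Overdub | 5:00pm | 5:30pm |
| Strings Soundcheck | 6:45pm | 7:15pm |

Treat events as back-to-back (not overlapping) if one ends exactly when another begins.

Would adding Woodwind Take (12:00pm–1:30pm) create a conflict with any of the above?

Rhythm Mixing: ends 9:00am at or before Woodwind Take starts 12:00pm → clear.
Tech Rehearsal: ends 9:15am at or before Woodwind Take starts 12:00pm → clear.
Woodwind Block: starts 12:45pm before Woodwind Take ends 1:30pm, and ends 1:30pm after Woodwind Take starts 12:00pm → overlap.
Vocals Rehearsal: starts 2:00pm at or after Woodwind Take ends 1:30pm → clear.
Sectional Tracking: starts 3:15pm at or after Woodwind Take ends 1:30pm → clear.
Rhythm Tracking: starts 3:30pm at or after Woodwind Take ends 1:30pm → clear.
Sectional Overdub: starts 5:00pm at or after Woodwind Take ends 1:30pm → clear.
Strings Soundcheck: starts 6:45pm at or after Woodwind Take ends 1:30pm → clear.
Woodwind Take overlaps Woodwind Block.

Yes — it overlaps Woodwind Block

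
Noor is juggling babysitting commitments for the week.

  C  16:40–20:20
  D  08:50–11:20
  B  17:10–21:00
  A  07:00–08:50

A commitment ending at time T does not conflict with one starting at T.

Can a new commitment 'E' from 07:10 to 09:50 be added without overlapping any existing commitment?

A: starts 07:00 before E ends 09:50, and ends 08:50 after E starts 07:10 → overlap.
D: starts 08:50 before E ends 09:50, and ends 11:20 after E starts 07:10 → overlap.
C: starts 16:40 at or after E ends 09:50 → clear.
B: starts 17:10 at or after E ends 09:50 → clear.
E overlaps A, D.

No — it overlaps A, D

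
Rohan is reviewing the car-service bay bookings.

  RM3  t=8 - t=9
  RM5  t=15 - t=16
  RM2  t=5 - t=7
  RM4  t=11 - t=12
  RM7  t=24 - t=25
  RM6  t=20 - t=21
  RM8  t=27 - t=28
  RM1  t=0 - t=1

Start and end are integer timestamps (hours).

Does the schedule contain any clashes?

No

Sorted by start: RM1, RM2, RM3, RM4, RM5, RM6, RM7, RM8.
RM2 starts after RM1 ends; RM1 is clear from here.
RM3 starts after RM2 ends; RM2 is clear from here.
RM4 starts after RM3 ends; RM3 is clear from here.
RM5 starts after RM4 ends; RM4 is clear from here.
RM6 starts after RM5 ends; RM5 is clear from here.
RM7 starts after RM6 ends; RM6 is clear from here.
RM8 starts after RM7 ends.
Every pair is clear; the schedule has no overlaps.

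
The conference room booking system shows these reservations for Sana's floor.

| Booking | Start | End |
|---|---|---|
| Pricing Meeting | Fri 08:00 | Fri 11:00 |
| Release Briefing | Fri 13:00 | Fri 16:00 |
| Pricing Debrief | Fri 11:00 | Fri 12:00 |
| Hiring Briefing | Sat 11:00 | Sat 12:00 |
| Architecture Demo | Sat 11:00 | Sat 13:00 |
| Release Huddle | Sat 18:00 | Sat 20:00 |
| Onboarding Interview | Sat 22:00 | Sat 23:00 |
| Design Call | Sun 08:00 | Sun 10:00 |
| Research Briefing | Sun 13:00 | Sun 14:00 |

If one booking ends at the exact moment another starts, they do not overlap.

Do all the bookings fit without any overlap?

No

Sorted by start: Pricing Meeting, Pricing Debrief, Release Briefing, Hiring Briefing, Architecture Demo, Release Huddle, Onboarding Interview, Design Call, Research Briefing.
Pricing Debrief starts exactly when Pricing Meeting ends (back-to-back, no overlap), so Pricing Meeting has no further overlaps.
Release Briefing starts after Pricing Debrief ends, so Pricing Debrief has no further overlaps.
Hiring Briefing starts after Release Briefing ends, so Release Briefing has no further overlaps.
Architecture Demo starts before Hiring Briefing ends → Hiring Briefing and Architecture Demo overlap.
That's a conflict, so the schedule is not conflict-free.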